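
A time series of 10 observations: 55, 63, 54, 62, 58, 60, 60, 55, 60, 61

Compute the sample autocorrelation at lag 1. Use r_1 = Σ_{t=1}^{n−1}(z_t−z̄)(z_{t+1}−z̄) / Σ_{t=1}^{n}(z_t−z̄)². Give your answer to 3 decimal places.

-0.670

Mean z̄ = (55 + 63 + 54 + 62 + 58 + 60 + 60 + 55 + 60 + 61)/10 = 58.8000
Numerator Σ_{t=1}^{9}(z_t−z̄)(z_{t+1}−z̄) = -60.0400
Denominator Σ(z_t−z̄)² = 89.6000
r_1 = -60.0400 / 89.6000 = -0.670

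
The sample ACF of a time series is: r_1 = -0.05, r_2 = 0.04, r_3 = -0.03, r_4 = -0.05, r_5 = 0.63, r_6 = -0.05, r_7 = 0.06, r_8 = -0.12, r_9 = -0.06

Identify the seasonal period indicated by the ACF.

5

The largest autocorrelation is r_5 = 0.63; the remaining lags stay at or below 0.06.
The dominant spike at lag 5 indicates a seasonal period of 5.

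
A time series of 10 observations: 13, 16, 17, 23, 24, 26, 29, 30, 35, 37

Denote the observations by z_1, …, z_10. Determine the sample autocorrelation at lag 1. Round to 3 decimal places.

0.674

Mean z̄ = (13 + 16 + 17 + 23 + 24 + 26 + 29 + 30 + 35 + 37)/10 = 25.0000
Numerator Σ_{t=1}^{9}(z_t−z̄)(z_{t+1}−z̄) = 391.0000
Denominator Σ(z_t−z̄)² = 580.0000
r_1 = 391.0000 / 580.0000 = 0.674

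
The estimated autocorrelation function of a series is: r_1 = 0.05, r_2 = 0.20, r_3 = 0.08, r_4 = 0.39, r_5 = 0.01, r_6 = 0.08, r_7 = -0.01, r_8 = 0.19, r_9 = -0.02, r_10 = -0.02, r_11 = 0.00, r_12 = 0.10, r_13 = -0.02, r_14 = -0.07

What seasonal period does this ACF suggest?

The largest autocorrelation is r_4 = 0.39; the remaining lags stay at or below 0.20.
The dominant spike at lag 4 indicates a seasonal period of 4.

4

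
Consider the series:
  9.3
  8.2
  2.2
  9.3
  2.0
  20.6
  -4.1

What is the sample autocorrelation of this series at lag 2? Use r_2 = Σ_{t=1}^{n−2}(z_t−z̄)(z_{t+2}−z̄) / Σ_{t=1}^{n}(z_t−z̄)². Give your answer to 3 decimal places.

Mean z̄ = (9.3 + 8.2 + 2.2 + 9.3 + 2.0 + 20.6 − 4.1)/7 = 6.7857
Deviations from mean: 2.5143, 1.4143, -4.5857, 2.5143, -4.7857, 13.8143, -10.8857
Σ(z_t−z̄)(z_{t+2}−z̄) = (-11.5298) + (3.5559) + (21.9459) + (34.7331) + (52.0959) = 100.8010
Denominator Σ(z_t−z̄)² = 367.9086
r_2 = 100.8010 / 367.9086 = 0.274

0.274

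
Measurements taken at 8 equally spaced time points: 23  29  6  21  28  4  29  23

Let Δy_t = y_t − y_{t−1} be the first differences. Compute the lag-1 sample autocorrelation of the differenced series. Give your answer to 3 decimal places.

First differences Δy: 6, -23, 15, 7, -24, 25, -6
Mean of differences = 0.0000
Numerator Σ(Δy_t−Δȳ)(Δy_{t+1}−Δȳ) = -1296.0000
Denominator Σ(Δy_t−Δȳ)² = 2076.0000
r_1(Δy) = -1296.0000 / 2076.0000 = -0.624

-0.624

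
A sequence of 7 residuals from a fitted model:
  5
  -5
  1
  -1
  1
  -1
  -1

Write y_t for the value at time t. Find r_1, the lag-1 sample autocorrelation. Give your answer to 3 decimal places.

-0.597

Mean ȳ = (5 − 5 + 1 − 1 + 1 − 1 − 1)/7 = -0.1429
Deviations from mean: 5.1429, -4.8571, 1.1429, -0.8571, 1.1429, -0.8571, -0.8571
Σ(y_t−ȳ)(y_{t+1}−ȳ) = (-24.9796) + (-5.5510) + (-0.9796) + (-0.9796) + (-0.9796) + (0.7347) = -32.7347
Denominator Σ(y_t−ȳ)² = 54.8571
r_1 = -32.7347 / 54.8571 = -0.597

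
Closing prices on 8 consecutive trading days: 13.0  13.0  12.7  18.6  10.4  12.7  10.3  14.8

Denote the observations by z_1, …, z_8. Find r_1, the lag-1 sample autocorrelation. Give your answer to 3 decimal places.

-0.401

Mean z̄ = (13.0 + 13.0 + 12.7 + 18.6 + 10.4 + 12.7 + 10.3 + 14.8)/8 = 13.1875
Deviations from mean: -0.1875, -0.1875, -0.4875, 5.4125, -2.7875, -0.4875, -2.8875, 1.6125
Σ(z_t−z̄)(z_{t+1}−z̄) = (0.0352) + (0.0914) + (-2.6386) + (-15.0873) + (1.3589) + (1.4077) + (-4.6561) = -19.4889
Denominator Σ(z_t−z̄)² = 48.5488
r_1 = -19.4889 / 48.5488 = -0.401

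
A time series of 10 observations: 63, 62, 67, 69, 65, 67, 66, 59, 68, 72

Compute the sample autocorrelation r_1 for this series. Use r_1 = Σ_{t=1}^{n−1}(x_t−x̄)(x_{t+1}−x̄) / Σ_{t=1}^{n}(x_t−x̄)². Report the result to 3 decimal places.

Mean x̄ = (63 + 62 + 67 + 69 + 65 + 67 + 66 + 59 + 68 + 72)/10 = 65.8000
Numerator Σ_{t=1}^{9}(x_t−x̄)(x_{t+1}−x̄) = 3.9600
Denominator Σ(x_t−x̄)² = 125.6000
r_1 = 3.9600 / 125.6000 = 0.032

0.032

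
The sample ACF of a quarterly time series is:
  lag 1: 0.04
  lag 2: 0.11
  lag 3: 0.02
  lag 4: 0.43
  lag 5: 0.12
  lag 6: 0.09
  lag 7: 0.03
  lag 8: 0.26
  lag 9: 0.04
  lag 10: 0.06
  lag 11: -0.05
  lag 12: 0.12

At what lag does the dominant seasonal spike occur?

4

The largest autocorrelation is r_4 = 0.43, with a weaker echo at lag 8 (0.26); the remaining lags stay at or below 0.12.
The dominant spike at lag 4 indicates a seasonal period of 4.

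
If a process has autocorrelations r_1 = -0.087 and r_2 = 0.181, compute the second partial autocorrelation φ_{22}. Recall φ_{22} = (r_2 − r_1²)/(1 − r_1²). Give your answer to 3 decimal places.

0.175

φ_{22} = (r_2 − r_1²) / (1 − r_1²)
r_1² = (-0.087)² = 0.007569
Numerator = 0.181 − 0.0076 = 0.1734; denominator = 1 − 0.0076 = 0.9924
φ_{22} = 0.1734 / 0.9924 = 0.175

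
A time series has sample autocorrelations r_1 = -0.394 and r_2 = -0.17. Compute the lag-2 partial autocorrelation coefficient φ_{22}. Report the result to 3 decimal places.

φ_{22} = (r_2 − r_1²) / (1 − r_1²)
r_1² = (-0.394)² = 0.155236
Numerator = -0.17 − 0.1552 = -0.3252; denominator = 1 − 0.1552 = 0.8448
φ_{22} = -0.3252 / 0.8448 = -0.385

-0.385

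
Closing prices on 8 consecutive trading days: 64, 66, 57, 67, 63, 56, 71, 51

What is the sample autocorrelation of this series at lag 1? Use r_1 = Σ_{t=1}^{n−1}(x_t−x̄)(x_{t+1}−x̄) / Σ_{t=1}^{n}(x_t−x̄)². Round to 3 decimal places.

-0.615

Mean x̄ = (64 + 66 + 57 + 67 + 63 + 56 + 71 + 51)/8 = 61.8750
Deviations from mean: 2.1250, 4.1250, -4.8750, 5.1250, 1.1250, -5.8750, 9.1250, -10.8750
Numerator Σ_{t=1}^{7}(x_t−x̄)(x_{t+1}−x̄) = -190.0156
Denominator Σ(x_t−x̄)² = 308.8750
r_1 = -190.0156 / 308.8750 = -0.615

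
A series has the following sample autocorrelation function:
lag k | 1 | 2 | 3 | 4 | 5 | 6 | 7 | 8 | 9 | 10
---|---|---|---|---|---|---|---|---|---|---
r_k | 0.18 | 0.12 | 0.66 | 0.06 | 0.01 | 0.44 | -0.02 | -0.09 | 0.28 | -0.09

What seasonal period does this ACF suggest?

The largest autocorrelation is r_3 = 0.66, with weaker echoes at lags 6 (0.44) and 9 (0.28); the remaining lags stay at or below 0.18.
The dominant spike at lag 3 indicates a seasonal period of 3.

3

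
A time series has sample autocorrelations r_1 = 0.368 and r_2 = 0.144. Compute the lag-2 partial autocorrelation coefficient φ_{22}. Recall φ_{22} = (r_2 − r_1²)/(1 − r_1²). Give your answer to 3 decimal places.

φ_{22} = (r_2 − r_1²) / (1 − r_1²)
r_1² = (0.368)² = 0.135424
Numerator = 0.144 − 0.1354 = 0.0086; denominator = 1 − 0.1354 = 0.8646
φ_{22} = 0.0086 / 0.8646 = 0.010

0.010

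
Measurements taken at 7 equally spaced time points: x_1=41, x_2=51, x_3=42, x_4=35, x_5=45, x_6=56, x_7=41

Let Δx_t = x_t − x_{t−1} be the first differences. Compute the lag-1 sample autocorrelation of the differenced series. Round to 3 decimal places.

-0.225

First differences Δx: 10, -9, -7, 10, 11, -15
Mean of differences = 0.0000
Numerator Σ(Δx_t−Δx̄)(Δx_{t+1}−Δx̄) = -152.0000
Denominator Σ(Δx_t−Δx̄)² = 676.0000
r_1(Δx) = -152.0000 / 676.0000 = -0.225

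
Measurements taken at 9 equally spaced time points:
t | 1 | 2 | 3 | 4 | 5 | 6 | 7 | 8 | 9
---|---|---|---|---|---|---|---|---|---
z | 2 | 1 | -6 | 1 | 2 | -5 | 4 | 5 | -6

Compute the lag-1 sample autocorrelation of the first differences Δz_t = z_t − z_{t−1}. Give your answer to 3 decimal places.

-0.302

First differences Δz: -1, -7, 7, 1, -7, 9, 1, -11
Mean of differences = -1.0000
Numerator Σ(Δz_t−Δz̄)(Δz_{t+1}−Δz̄) = -104.0000
Denominator Σ(Δz_t−Δz̄)² = 344.0000
r_1(Δz) = -104.0000 / 344.0000 = -0.302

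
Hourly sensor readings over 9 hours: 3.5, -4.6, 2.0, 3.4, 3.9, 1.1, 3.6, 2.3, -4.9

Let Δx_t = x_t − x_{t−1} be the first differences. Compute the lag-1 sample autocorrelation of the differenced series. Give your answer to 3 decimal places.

First differences Δx: -8.1, 6.6, 1.4, 0.5, -2.8, 2.5, -1.3, -7.2
Mean of differences = -1.0500
Numerator Σ(Δx_t−Δx̄)(Δx_{t+1}−Δx̄) = -39.6675
Denominator Σ(Δx_t−Δx̄)² = 170.1800
r_1(Δx) = -39.6675 / 170.1800 = -0.233

-0.233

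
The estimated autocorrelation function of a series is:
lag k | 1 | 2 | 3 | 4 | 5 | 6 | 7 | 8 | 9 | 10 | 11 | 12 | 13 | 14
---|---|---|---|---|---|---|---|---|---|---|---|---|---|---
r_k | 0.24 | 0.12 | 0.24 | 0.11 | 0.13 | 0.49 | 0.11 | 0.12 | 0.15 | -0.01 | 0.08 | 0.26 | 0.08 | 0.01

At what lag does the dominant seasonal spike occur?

The largest autocorrelation is r_6 = 0.49, with a weaker echo at lag 12 (0.26); the remaining lags stay at or below 0.24. The elevated value at lag 1 (0.24), dropping to 0.12 at lag 2, reflects decaying short-term dependence rather than seasonality.
The dominant spike at lag 6 indicates a seasonal period of 6.

6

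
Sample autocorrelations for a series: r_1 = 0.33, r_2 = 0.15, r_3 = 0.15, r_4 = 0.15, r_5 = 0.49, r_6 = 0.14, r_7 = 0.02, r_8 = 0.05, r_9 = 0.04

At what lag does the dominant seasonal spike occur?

The largest autocorrelation is r_5 = 0.49; the remaining lags stay at or below 0.33. The elevated value at lag 1 (0.33), dropping to 0.15 at lag 2, reflects decaying short-term dependence rather than seasonality.
The dominant spike at lag 5 indicates a seasonal period of 5.

5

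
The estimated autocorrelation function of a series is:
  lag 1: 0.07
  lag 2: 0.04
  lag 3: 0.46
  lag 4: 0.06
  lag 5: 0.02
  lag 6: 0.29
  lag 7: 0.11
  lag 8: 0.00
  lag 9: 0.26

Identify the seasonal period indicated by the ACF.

The largest autocorrelation is r_3 = 0.46, with weaker echoes at lags 6 (0.29) and 9 (0.26); the remaining lags stay at or below 0.11.
The dominant spike at lag 3 indicates a seasonal period of 3.

3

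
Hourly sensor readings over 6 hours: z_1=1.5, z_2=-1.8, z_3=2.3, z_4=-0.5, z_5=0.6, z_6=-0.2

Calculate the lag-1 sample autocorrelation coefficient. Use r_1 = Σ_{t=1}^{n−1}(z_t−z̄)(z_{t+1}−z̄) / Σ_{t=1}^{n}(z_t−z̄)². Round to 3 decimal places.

-0.803

Mean z̄ = (1.5 − 1.8 + 2.3 − 0.5 + 0.6 − 0.2)/6 = 0.3167
Deviations from mean: 1.1833, -2.1167, 1.9833, -0.8167, 0.2833, -0.5167
Σ(z_t−z̄)(z_{t+1}−z̄) = (-2.5047) + (-4.1981) + (-1.6197) + (-0.2314) + (-0.1464) = -8.7003
Denominator Σ(z_t−z̄)² = 10.8283
r_1 = -8.7003 / 10.8283 = -0.803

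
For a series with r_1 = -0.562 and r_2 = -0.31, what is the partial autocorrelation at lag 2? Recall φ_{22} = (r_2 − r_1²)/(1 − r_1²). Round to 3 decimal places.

-0.915

φ_{22} = (r_2 − r_1²) / (1 − r_1²)
r_1² = (-0.562)² = 0.315844
Numerator = -0.31 − 0.3158 = -0.6258; denominator = 1 − 0.3158 = 0.6842
φ_{22} = -0.6258 / 0.6842 = -0.915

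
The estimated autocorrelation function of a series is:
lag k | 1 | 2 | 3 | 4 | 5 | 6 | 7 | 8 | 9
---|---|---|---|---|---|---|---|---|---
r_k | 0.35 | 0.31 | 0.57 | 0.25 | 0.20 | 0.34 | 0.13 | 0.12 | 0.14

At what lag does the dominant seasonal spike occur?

The largest autocorrelation is r_3 = 0.57; the remaining lags stay at or below 0.35. The elevated value at lag 1 (0.35), dropping to 0.31 at lag 2, reflects decaying short-term dependence rather than seasonality.
The dominant spike at lag 3 indicates a seasonal period of 3.

3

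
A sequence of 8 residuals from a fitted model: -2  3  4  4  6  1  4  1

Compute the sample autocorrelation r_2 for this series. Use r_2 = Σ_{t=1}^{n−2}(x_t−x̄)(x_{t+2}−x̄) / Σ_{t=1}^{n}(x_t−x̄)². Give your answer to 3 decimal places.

0.088

Mean x̄ = (-2 + 3 + 4 + 4 + 6 + 1 + 4 + 1)/8 = 2.6250
Numerator Σ_{t=1}^{6}(x_t−x̄)(x_{t+2}−x̄) = 3.8438
Denominator Σ(x_t−x̄)² = 43.8750
r_2 = 3.8438 / 43.8750 = 0.088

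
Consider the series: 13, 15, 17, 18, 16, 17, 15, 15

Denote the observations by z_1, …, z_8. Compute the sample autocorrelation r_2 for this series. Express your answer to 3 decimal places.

Mean z̄ = (13 + 15 + 17 + 18 + 16 + 17 + 15 + 15)/8 = 15.7500
Numerator Σ_{t=1}^{6}(z_t−z̄)(z_{t+2}−z̄) = -3.1250
Denominator Σ(z_t−z̄)² = 17.5000
r_2 = -3.1250 / 17.5000 = -0.179

-0.179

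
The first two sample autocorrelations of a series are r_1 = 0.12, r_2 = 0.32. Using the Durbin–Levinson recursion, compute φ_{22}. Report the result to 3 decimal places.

φ_{22} = (r_2 − r_1²) / (1 − r_1²)
r_1² = (0.12)² = 0.0144
Numerator = 0.32 − 0.0144 = 0.3056; denominator = 1 − 0.0144 = 0.9856
φ_{22} = 0.3056 / 0.9856 = 0.310

0.310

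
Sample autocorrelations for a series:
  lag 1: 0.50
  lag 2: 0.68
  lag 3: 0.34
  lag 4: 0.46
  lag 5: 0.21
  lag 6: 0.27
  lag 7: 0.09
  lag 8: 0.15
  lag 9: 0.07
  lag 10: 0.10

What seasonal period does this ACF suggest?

The largest autocorrelation is r_2 = 0.68; the remaining lags stay at or below 0.50.
The dominant spike at lag 2 indicates a seasonal period of 2.

2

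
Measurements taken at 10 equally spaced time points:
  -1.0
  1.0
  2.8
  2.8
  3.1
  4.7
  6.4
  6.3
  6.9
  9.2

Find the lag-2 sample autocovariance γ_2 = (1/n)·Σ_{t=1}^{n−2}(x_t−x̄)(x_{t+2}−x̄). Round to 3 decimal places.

2.765

Mean x̄ = (-1.0 + 1.0 + 2.8 + 2.8 + 3.1 + 4.7 + 6.4 + 6.3 + 6.9 + 9.2)/10 = 4.2200
Σ_{t=1}^{8}(x_t−x̄)(x_{t+2}−x̄) = 27.6512
γ_2 = 27.6512 / 10 = 2.765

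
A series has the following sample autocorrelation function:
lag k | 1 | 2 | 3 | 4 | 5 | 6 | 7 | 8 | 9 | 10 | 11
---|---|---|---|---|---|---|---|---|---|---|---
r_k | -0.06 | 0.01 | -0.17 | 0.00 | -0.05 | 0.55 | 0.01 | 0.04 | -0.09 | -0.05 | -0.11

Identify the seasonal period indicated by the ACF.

The largest autocorrelation is r_6 = 0.55; the remaining lags stay at or below 0.04.
The dominant spike at lag 6 indicates a seasonal period of 6.

6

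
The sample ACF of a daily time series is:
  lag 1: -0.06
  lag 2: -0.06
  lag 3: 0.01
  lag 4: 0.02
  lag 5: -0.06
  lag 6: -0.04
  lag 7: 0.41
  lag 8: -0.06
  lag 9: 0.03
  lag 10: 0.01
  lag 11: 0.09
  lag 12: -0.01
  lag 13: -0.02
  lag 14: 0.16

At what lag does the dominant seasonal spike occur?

The largest autocorrelation is r_7 = 0.41, with a weaker echo at lag 14 (0.16); the remaining lags stay at or below 0.09.
The dominant spike at lag 7 indicates a seasonal period of 7.

7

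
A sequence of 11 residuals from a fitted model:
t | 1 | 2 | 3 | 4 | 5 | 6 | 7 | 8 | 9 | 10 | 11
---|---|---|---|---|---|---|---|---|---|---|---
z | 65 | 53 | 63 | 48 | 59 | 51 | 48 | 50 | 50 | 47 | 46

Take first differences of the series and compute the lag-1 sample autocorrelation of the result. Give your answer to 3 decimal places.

First differences Δz: -12, 10, -15, 11, -8, -3, 2, 0, -3, -1
Mean of differences = -1.9000
Numerator Σ(Δz_t−Δz̄)(Δz_{t+1}−Δz̄) = -517.0100
Denominator Σ(Δz_t−Δz̄)² = 640.9000
r_1(Δz) = -517.0100 / 640.9000 = -0.807

-0.807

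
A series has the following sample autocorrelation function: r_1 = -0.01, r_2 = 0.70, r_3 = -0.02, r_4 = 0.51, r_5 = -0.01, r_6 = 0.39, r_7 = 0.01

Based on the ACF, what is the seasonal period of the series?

The largest autocorrelation is r_2 = 0.70, with weaker echoes at lags 4 (0.51) and 6 (0.39); the remaining lags stay at or below 0.01.
The dominant spike at lag 2 indicates a seasonal period of 2.

2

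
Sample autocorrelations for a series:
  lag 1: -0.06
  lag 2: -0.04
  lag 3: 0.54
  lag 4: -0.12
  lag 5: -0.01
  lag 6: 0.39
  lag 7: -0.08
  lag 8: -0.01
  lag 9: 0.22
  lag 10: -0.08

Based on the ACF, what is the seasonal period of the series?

3

The largest autocorrelation is r_3 = 0.54, with weaker echoes at lags 6 (0.39) and 9 (0.22); the remaining lags stay at or below -0.01.
The dominant spike at lag 3 indicates a seasonal period of 3.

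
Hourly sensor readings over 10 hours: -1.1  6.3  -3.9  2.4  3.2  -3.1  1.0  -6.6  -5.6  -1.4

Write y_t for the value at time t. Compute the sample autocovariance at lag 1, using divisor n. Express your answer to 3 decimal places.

Mean ȳ = (-1.1 + 6.3 − 3.9 + 2.4 + 3.2 − 3.1 + 1.0 − 6.6 − 5.6 − 1.4)/10 = -0.8800
Σ_{t=1}^{9}(y_t−ȳ)(y_{t+1}−ȳ) = -14.3184
γ_1 = -14.3184 / 10 = -1.432

-1.432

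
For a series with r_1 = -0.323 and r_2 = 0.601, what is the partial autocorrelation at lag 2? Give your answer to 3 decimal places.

φ_{22} = (r_2 − r_1²) / (1 − r_1²)
r_1² = (-0.323)² = 0.104329
Numerator = 0.601 − 0.1043 = 0.4967; denominator = 1 − 0.1043 = 0.8957
φ_{22} = 0.4967 / 0.8957 = 0.555

0.555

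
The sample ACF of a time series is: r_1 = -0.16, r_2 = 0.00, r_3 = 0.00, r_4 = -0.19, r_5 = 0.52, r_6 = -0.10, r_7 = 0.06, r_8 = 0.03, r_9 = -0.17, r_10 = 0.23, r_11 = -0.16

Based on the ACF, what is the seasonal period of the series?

5

The largest autocorrelation is r_5 = 0.52, with a weaker echo at lag 10 (0.23); the remaining lags stay at or below 0.06.
The dominant spike at lag 5 indicates a seasonal period of 5.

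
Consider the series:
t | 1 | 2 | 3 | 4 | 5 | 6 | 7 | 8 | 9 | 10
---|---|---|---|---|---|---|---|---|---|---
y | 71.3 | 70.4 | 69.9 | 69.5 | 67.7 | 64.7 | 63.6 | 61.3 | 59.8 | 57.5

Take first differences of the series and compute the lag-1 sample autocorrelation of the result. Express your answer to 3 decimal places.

First differences Δy: -0.9, -0.5, -0.4, -1.8, -3.0, -1.1, -2.3, -1.5, -2.3
Mean of differences = -1.5333
Numerator Σ(Δy_t−Δȳ)(Δy_{t+1}−Δȳ) = 0.8956
Denominator Σ(Δy_t−Δȳ)² = 6.3400
r_1(Δy) = 0.8956 / 6.3400 = 0.141

0.141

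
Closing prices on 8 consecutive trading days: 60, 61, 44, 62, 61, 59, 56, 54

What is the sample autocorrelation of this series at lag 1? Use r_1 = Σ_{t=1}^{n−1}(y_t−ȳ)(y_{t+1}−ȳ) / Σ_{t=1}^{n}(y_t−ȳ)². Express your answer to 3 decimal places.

Mean ȳ = (60 + 61 + 44 + 62 + 61 + 59 + 56 + 54)/8 = 57.1250
Deviations from mean: 2.8750, 3.8750, -13.1250, 4.8750, 3.8750, 1.8750, -1.1250, -3.1250
Σ(y_t−ȳ)(y_{t+1}−ȳ) = (11.1406) + (-50.8594) + (-63.9844) + (18.8906) + (7.2656) + (-2.1094) + (3.5156) = -76.1406
Denominator Σ(y_t−ȳ)² = 248.8750
r_1 = -76.1406 / 248.8750 = -0.306

-0.306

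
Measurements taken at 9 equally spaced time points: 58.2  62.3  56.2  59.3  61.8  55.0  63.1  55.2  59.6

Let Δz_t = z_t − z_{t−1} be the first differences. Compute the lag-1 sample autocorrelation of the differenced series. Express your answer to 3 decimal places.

-0.782

First differences Δz: 4.1, -6.1, 3.1, 2.5, -6.8, 8.1, -7.9, 4.4
Mean of differences = 0.1750
Numerator Σ(Δz_t−Δz̄)(Δz_{t+1}−Δz̄) = -205.7881
Denominator Σ(Δz_t−Δz̄)² = 263.2550
r_1(Δz) = -205.7881 / 263.2550 = -0.782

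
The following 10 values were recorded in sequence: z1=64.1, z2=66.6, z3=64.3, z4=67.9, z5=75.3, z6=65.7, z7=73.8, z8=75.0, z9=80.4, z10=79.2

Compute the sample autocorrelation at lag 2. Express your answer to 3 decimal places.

0.283

Mean z̄ = (64.1 + 66.6 + 64.3 + 67.9 + 75.3 + 65.7 + 73.8 + 75.0 + 80.4 + 79.2)/10 = 71.2300
Numerator Σ_{t=1}^{8}(z_t−z̄)(z_{t+2}−z̄) = 98.2642
Denominator Σ(z_t−z̄)² = 346.9610
r_2 = 98.2642 / 346.9610 = 0.283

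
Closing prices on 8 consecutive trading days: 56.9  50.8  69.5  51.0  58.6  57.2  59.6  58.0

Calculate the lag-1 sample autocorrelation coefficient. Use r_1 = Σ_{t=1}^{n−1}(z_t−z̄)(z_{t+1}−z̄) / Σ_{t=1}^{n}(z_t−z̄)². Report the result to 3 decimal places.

-0.682

Mean z̄ = (56.9 + 50.8 + 69.5 + 51.0 + 58.6 + 57.2 + 59.6 + 58.0)/8 = 57.7000
Deviations from mean: -0.8000, -6.9000, 11.8000, -6.7000, 0.9000, -0.5000, 1.9000, 0.3000
Numerator Σ_{t=1}^{7}(z_t−z̄)(z_{t+1}−z̄) = -161.8200
Denominator Σ(z_t−z̄)² = 237.1400
r_1 = -161.8200 / 237.1400 = -0.682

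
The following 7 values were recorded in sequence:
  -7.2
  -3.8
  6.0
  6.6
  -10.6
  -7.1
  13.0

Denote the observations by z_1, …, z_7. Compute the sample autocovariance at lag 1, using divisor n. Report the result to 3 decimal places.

-6.711

Mean z̄ = (-7.2 − 3.8 + 6.0 + 6.6 − 10.6 − 7.1 + 13.0)/7 = -0.4429
Deviations: -6.7571, -3.3571, 6.4429, 7.0429, -10.1571, -6.6571, 13.4429
Σ_{t=1}^{6}(z_t−z̄)(z_{t+1}−z̄) = -46.9776
γ_1 = -46.9776 / 7 = -6.711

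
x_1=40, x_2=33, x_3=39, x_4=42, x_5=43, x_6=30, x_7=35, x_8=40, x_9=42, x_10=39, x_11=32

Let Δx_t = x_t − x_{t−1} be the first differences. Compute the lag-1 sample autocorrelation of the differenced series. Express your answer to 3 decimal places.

First differences Δx: -7, 6, 3, 1, -13, 5, 5, 2, -3, -7
Mean of differences = -0.8000
Numerator Σ(Δx_t−Δx̄)(Δx_{t+1}−Δx̄) = -44.8400
Denominator Σ(Δx_t−Δx̄)² = 369.6000
r_1(Δx) = -44.8400 / 369.6000 = -0.121

-0.121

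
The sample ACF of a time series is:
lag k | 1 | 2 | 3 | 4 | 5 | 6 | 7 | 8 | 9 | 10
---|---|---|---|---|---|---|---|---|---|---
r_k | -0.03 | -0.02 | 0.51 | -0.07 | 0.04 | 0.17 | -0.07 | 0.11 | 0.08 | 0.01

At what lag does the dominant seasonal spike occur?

3

The largest autocorrelation is r_3 = 0.51, with a weaker echo at lag 6 (0.17); the remaining lags stay at or below 0.11.
The dominant spike at lag 3 indicates a seasonal period of 3.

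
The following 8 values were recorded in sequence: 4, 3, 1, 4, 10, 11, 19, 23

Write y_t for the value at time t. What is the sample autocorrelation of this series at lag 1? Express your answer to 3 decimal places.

Mean ȳ = (4 + 3 + 1 + 4 + 10 + 11 + 19 + 23)/8 = 9.3750
Deviations from mean: -5.3750, -6.3750, -8.3750, -5.3750, 0.6250, 1.6250, 9.6250, 13.6250
Numerator Σ_{t=1}^{7}(y_t−ȳ)(y_{t+1}−ȳ) = 277.1094
Denominator Σ(y_t−ȳ)² = 449.8750
r_1 = 277.1094 / 449.8750 = 0.616

0.616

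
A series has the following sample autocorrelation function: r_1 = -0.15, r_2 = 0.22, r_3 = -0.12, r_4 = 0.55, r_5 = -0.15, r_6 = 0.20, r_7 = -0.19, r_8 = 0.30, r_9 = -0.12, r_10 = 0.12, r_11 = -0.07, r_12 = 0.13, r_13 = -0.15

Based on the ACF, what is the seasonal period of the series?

4

The largest autocorrelation is r_4 = 0.55, with a weaker echo at lag 8 (0.30); the remaining lags stay at or below 0.22.
The dominant spike at lag 4 indicates a seasonal period of 4.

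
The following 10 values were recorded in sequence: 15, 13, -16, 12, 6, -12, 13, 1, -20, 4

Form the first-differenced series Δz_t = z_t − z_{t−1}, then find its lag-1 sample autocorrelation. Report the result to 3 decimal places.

-0.494

First differences Δz: -2, -29, 28, -6, -18, 25, -12, -21, 24
Mean of differences = -1.2222
Numerator Σ(Δz_t−Δz̄)(Δz_{t+1}−Δz̄) = -1857.8272
Denominator Σ(Δz_t−Δz̄)² = 3761.5556
r_1(Δz) = -1857.8272 / 3761.5556 = -0.494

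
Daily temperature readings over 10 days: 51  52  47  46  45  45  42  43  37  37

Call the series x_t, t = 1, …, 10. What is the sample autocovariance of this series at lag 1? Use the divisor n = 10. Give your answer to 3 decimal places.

Mean x̄ = (51 + 52 + 47 + 46 + 45 + 45 + 42 + 43 + 37 + 37)/10 = 44.5000
Σ_{t=1}^{9}(x_t−x̄)(x_{t+1}−x̄) = 142.2500
γ_1 = 142.2500 / 10 = 14.225

14.225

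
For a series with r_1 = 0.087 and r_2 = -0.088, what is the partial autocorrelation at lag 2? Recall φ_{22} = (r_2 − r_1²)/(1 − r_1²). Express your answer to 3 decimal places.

φ_{22} = (r_2 − r_1²) / (1 − r_1²)
r_1² = (0.087)² = 0.007569
Numerator = -0.088 − 0.0076 = -0.0956; denominator = 1 − 0.0076 = 0.9924
φ_{22} = -0.0956 / 0.9924 = -0.096

-0.096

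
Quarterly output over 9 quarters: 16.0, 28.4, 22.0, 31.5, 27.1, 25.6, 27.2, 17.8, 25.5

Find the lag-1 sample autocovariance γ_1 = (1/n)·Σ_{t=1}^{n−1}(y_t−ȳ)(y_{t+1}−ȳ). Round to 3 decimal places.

Mean ȳ = (16.0 + 28.4 + 22.0 + 31.5 + 27.1 + 25.6 + 27.2 + 17.8 + 25.5)/9 = 24.5667
Σ_{t=1}^{8}(y_t−ȳ)(y_{t+1}−ȳ) = -61.7044
γ_1 = -61.7044 / 9 = -6.856

-6.856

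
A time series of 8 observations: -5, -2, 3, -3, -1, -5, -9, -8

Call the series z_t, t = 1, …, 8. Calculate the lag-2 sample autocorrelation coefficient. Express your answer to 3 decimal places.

Mean z̄ = (-5 − 2 + 3 − 3 − 1 − 5 − 9 − 8)/8 = -3.7500
Σ(z_t−z̄)(z_{t+2}−z̄) = (-8.4375) + (1.3125) + (18.5625) + (-0.9375) + (-14.4375) + (5.3125) = 1.3750
Denominator Σ(z_t−z̄)² = 105.5000
r_2 = 1.3750 / 105.5000 = 0.013

0.013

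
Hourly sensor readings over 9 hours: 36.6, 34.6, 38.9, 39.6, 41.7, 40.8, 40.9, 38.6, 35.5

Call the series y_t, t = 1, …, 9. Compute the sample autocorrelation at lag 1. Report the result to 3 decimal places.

0.440

Mean ȳ = (36.6 + 34.6 + 38.9 + 39.6 + 41.7 + 40.8 + 40.9 + 38.6 + 35.5)/9 = 38.5778
Numerator Σ_{t=1}^{8}(y_t−ȳ)(y_{t+1}−ȳ) = 22.1884
Denominator Σ(y_t−ȳ)² = 50.4356
r_1 = 22.1884 / 50.4356 = 0.440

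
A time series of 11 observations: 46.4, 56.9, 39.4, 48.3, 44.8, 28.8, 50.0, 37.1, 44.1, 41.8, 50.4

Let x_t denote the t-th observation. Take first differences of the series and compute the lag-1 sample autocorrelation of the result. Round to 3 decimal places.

-0.695

First differences Δx: 10.5, -17.5, 8.9, -3.5, -16.0, 21.2, -12.9, 7.0, -2.3, 8.6
Mean of differences = 0.4000
Numerator Σ(Δx_t−Δx̄)(Δx_{t+1}−Δx̄) = -1047.6300
Denominator Σ(Δx_t−Δx̄)² = 1506.4600
r_1(Δx) = -1047.6300 / 1506.4600 = -0.695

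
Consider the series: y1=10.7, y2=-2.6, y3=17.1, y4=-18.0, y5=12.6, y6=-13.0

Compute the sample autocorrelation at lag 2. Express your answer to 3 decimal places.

0.641

Mean ȳ = (10.7 − 2.6 + 17.1 − 18.0 + 12.6 − 13.0)/6 = 1.1333
Σ(y_t−ȳ)(y_{t+2}−ȳ) = (152.7478) + (71.4311) + (183.0844) + (270.4178) = 677.6811
Denominator Σ(y_t−ȳ)² = 1057.7133
r_2 = 677.6811 / 1057.7133 = 0.641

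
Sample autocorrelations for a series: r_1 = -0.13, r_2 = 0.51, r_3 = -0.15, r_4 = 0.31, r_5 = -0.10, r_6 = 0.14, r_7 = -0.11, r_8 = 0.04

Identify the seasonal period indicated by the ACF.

2

The largest autocorrelation is r_2 = 0.51, with a weaker echo at lag 4 (0.31); the remaining lags stay at or below 0.14.
The dominant spike at lag 2 indicates a seasonal period of 2.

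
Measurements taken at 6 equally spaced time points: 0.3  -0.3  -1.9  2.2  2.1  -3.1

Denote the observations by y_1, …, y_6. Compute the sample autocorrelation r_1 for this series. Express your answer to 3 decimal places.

Mean ȳ = (0.3 − 0.3 − 1.9 + 2.2 + 2.1 − 3.1)/6 = -0.1167
Σ(y_t−ȳ)(y_{t+1}−ȳ) = (-0.0764) + (0.3269) + (-4.1314) + (5.1353) + (-6.6131) = -5.3586
Denominator Σ(y_t−ȳ)² = 22.5683
r_1 = -5.3586 / 22.5683 = -0.237

-0.237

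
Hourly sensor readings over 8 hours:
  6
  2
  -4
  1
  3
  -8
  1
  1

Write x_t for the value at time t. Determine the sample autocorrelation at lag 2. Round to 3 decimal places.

Mean x̄ = (6 + 2 − 4 + 1 + 3 − 8 + 1 + 1)/8 = 0.2500
Deviations from mean: 5.7500, 1.7500, -4.2500, 0.7500, 2.7500, -8.2500, 0.7500, 0.7500
Σ(x_t−x̄)(x_{t+2}−x̄) = (-24.4375) + (1.3125) + (-11.6875) + (-6.1875) + (2.0625) + (-6.1875) = -45.1250
Denominator Σ(x_t−x̄)² = 131.5000
r_2 = -45.1250 / 131.5000 = -0.343

-0.343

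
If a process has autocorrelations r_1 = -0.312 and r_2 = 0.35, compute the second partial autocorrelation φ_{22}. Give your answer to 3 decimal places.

0.280

φ_{22} = (r_2 − r_1²) / (1 − r_1²)
r_1² = (-0.312)² = 0.097344
Numerator = 0.35 − 0.0973 = 0.2527; denominator = 1 − 0.0973 = 0.9027
φ_{22} = 0.2527 / 0.9027 = 0.280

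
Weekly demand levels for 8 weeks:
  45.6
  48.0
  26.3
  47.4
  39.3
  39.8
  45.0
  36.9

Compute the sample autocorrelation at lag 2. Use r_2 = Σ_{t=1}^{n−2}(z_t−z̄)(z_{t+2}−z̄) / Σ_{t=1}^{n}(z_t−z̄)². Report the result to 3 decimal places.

-0.019

Mean z̄ = (45.6 + 48.0 + 26.3 + 47.4 + 39.3 + 39.8 + 45.0 + 36.9)/8 = 41.0375
Deviations from mean: 4.5625, 6.9625, -14.7375, 6.3625, -1.7375, -1.2375, 3.9625, -4.1375
Σ(z_t−z̄)(z_{t+2}−z̄) = (-67.2398) + (44.2989) + (25.6064) + (-7.8736) + (-6.8848) + (5.1202) = -6.9728
Denominator Σ(z_t−z̄)² = 364.3388
r_2 = -6.9728 / 364.3388 = -0.019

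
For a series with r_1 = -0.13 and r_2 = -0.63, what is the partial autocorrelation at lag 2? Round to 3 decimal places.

-0.658

φ_{22} = (r_2 − r_1²) / (1 − r_1²)
r_1² = (-0.13)² = 0.0169
Numerator = -0.63 − 0.0169 = -0.6469; denominator = 1 − 0.0169 = 0.9831
φ_{22} = -0.6469 / 0.9831 = -0.658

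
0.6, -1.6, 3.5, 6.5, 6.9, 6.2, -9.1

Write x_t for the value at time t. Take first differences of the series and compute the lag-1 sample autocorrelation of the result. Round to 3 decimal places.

0.099

First differences Δx: -2.2, 5.1, 3.0, 0.4, -0.7, -15.3
Mean of differences = -1.6167
Numerator Σ(Δx_t−Δx̄)(Δx_{t+1}−Δx̄) = 25.7064
Denominator Σ(Δx_t−Δx̄)² = 258.9083
r_1(Δx) = 25.7064 / 258.9083 = 0.099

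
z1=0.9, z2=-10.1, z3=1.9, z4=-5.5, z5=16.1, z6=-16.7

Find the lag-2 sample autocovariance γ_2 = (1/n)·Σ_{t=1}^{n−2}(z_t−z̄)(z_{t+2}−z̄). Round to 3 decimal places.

Mean z̄ = (0.9 − 10.1 + 1.9 − 5.5 + 16.1 − 16.7)/6 = -2.2333
Deviations: 3.1333, -7.8667, 4.1333, -3.2667, 18.3333, -14.4667
Σ_{t=1}^{4}(z_t−z̄)(z_{t+2}−z̄) = 161.6844
γ_2 = 161.6844 / 6 = 26.947

26.947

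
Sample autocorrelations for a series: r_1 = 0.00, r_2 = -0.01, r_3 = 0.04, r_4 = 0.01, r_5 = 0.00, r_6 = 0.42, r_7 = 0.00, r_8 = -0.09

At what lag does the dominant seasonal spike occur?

6

The largest autocorrelation is r_6 = 0.42; the remaining lags stay at or below 0.04.
The dominant spike at lag 6 indicates a seasonal period of 6.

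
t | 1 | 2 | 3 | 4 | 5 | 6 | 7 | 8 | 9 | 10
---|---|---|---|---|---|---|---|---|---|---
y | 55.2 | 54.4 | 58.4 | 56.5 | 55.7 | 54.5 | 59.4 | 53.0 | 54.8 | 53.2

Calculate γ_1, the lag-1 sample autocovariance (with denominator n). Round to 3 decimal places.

Mean ȳ = (55.2 + 54.4 + 58.4 + 56.5 + 55.7 + 54.5 + 59.4 + 53.0 + 54.8 + 53.2)/10 = 55.5100
Σ_{t=1}^{9}(y_t−ȳ)(y_{t+1}−ȳ) = -10.2771
γ_1 = -10.2771 / 10 = -1.028

-1.028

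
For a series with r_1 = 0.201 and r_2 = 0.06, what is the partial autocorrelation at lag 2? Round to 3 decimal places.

0.020

φ_{22} = (r_2 − r_1²) / (1 − r_1²)
r_1² = (0.201)² = 0.040401
Numerator = 0.06 − 0.0404 = 0.0196; denominator = 1 − 0.0404 = 0.9596
φ_{22} = 0.0196 / 0.9596 = 0.020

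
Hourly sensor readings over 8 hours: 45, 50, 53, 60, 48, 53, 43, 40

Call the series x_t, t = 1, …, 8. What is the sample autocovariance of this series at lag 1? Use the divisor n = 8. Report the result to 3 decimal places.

7.375

Mean x̄ = (45 + 50 + 53 + 60 + 48 + 53 + 43 + 40)/8 = 49.0000
Σ_{t=1}^{7}(x_t−x̄)(x_{t+1}−x̄) = 59.0000
γ_1 = 59.0000 / 8 = 7.375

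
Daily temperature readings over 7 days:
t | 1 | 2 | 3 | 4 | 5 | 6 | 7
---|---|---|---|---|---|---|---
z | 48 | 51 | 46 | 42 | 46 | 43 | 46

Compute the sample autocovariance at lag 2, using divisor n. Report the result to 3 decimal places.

-1.143

Mean z̄ = (48 + 51 + 46 + 42 + 46 + 43 + 46)/7 = 46.0000
Deviations: 2.0000, 5.0000, 0.0000, -4.0000, 0.0000, -3.0000, 0.0000
Σ_{t=1}^{5}(z_t−z̄)(z_{t+2}−z̄) = -8.0000
γ_2 = -8.0000 / 7 = -1.143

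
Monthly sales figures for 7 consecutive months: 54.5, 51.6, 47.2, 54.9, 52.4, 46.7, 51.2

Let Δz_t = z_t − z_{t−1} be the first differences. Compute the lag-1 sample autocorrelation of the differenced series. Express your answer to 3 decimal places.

-0.380

First differences Δz: -2.9, -4.4, 7.7, -2.5, -5.7, 4.5
Mean of differences = -0.5500
Numerator Σ(Δz_t−Δz̄)(Δz_{t+1}−Δz̄) = -54.7675
Denominator Σ(Δz_t−Δz̄)² = 144.2350
r_1(Δz) = -54.7675 / 144.2350 = -0.380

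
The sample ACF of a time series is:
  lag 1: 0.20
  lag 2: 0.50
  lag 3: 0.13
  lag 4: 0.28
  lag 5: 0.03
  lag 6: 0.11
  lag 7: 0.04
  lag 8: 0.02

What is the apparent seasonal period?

The largest autocorrelation is r_2 = 0.50, with a weaker echo at lag 4 (0.28); the remaining lags stay at or below 0.20.
The dominant spike at lag 2 indicates a seasonal period of 2.

2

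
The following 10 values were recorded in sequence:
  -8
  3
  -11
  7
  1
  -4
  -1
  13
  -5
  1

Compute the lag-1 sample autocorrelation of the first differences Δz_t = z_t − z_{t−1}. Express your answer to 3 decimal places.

-0.644

First differences Δz: 11, -14, 18, -6, -5, 3, 14, -18, 6
Mean of differences = 1.0000
Numerator Σ(Δz_t−Δz̄)(Δz_{t+1}−Δz̄) = -810.0000
Denominator Σ(Δz_t−Δz̄)² = 1258.0000
r_1(Δz) = -810.0000 / 1258.0000 = -0.644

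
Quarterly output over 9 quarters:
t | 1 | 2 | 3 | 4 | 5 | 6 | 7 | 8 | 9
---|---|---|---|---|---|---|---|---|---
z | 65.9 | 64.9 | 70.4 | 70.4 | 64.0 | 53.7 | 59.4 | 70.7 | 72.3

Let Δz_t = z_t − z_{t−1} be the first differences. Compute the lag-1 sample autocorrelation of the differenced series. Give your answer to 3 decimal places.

First differences Δz: -1.0, 5.5, 0.0, -6.4, -10.3, 5.7, 11.3, 1.6
Mean of differences = 0.8000
Numerator Σ(Δz_t−Δz̄)(Δz_{t+1}−Δz̄) = 78.9200
Denominator Σ(Δz_t−Δz̄)² = 335.9200
r_1(Δz) = 78.9200 / 335.9200 = 0.235

0.235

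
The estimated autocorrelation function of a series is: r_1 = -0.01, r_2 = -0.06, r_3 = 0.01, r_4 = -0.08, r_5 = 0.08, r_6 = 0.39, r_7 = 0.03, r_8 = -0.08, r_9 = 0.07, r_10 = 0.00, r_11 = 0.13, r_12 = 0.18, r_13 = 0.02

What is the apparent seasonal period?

The largest autocorrelation is r_6 = 0.39, with a weaker echo at lag 12 (0.18); the remaining lags stay at or below 0.13.
The dominant spike at lag 6 indicates a seasonal period of 6.

6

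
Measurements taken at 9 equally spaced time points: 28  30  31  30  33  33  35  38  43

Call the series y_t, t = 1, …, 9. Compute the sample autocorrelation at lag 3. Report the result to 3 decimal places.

Mean ȳ = (28 + 30 + 31 + 30 + 33 + 33 + 35 + 38 + 43)/9 = 33.4444
Σ(y_t−ȳ)(y_{t+3}−ȳ) = (18.7531) + (1.5309) + (1.0864) + (-5.3580) + (-2.0247) + (-4.2469) = 9.7407
Denominator Σ(y_t−ȳ)² = 174.2222
r_3 = 9.7407 / 174.2222 = 0.056

0.056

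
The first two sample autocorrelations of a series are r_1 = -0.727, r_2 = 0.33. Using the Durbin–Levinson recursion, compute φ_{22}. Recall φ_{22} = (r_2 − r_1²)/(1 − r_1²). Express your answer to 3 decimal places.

φ_{22} = (r_2 − r_1²) / (1 − r_1²)
r_1² = (-0.727)² = 0.528529
Numerator = 0.33 − 0.5285 = -0.1985; denominator = 1 − 0.5285 = 0.4715
φ_{22} = -0.1985 / 0.4715 = -0.421

-0.421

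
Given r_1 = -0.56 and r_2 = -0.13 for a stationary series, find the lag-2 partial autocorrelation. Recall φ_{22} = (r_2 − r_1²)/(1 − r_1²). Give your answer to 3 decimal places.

φ_{22} = (r_2 − r_1²) / (1 − r_1²)
r_1² = (-0.56)² = 0.3136
Numerator = -0.13 − 0.3136 = -0.4436; denominator = 1 − 0.3136 = 0.6864
φ_{22} = -0.4436 / 0.6864 = -0.646

-0.646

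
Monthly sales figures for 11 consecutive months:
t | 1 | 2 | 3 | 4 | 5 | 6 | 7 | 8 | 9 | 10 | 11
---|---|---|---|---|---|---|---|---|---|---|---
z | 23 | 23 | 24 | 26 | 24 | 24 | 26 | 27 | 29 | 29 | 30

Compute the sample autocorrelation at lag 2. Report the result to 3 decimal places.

Mean z̄ = (23 + 23 + 24 + 26 + 24 + 24 + 26 + 27 + 29 + 29 + 30)/11 = 25.9091
Numerator Σ_{t=1}^{9}(z_t−z̄)(z_{t+2}−z̄) = 22.8017
Denominator Σ(z_t−z̄)² = 64.9091
r_2 = 22.8017 / 64.9091 = 0.351

0.351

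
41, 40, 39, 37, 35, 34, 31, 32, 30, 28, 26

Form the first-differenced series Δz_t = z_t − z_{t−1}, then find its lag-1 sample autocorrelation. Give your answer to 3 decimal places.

First differences Δz: -1, -1, -2, -2, -1, -3, 1, -2, -2, -2
Mean of differences = -1.5000
Numerator Σ(Δz_t−Δz̄)(Δz_{t+1}−Δz̄) = -5.2500
Denominator Σ(Δz_t−Δz̄)² = 10.5000
r_1(Δz) = -5.2500 / 10.5000 = -0.500

-0.500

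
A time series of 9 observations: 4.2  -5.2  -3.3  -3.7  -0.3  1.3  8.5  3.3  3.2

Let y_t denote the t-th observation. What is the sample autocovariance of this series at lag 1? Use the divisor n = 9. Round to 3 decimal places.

Mean ȳ = (4.2 − 5.2 − 3.3 − 3.7 − 0.3 + 1.3 + 8.5 + 3.3 + 3.2)/9 = 0.8889
Σ_{t=1}^{8}(y_t−ȳ)(y_{t+1}−ȳ) = 56.5865
γ_1 = 56.5865 / 9 = 6.287

6.287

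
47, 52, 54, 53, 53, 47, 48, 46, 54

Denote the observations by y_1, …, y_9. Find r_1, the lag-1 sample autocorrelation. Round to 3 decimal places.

Mean ȳ = (47 + 52 + 54 + 53 + 53 + 47 + 48 + 46 + 54)/9 = 50.4444
Numerator Σ_{t=1}^{8}(y_t−ȳ)(y_{t+1}−ȳ) = 10.4691
Denominator Σ(y_t−ȳ)² = 90.2222
r_1 = 10.4691 / 90.2222 = 0.116

0.116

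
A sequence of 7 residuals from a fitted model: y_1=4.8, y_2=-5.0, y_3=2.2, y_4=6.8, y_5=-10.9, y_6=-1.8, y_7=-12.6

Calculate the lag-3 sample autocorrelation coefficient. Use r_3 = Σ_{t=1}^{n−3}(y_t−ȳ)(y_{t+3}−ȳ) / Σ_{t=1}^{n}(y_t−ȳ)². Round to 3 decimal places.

-0.009

Mean ȳ = (4.8 − 5.0 + 2.2 + 6.8 − 10.9 − 1.8 − 12.6)/7 = -2.3571
Deviations from mean: 7.1571, -2.6429, 4.5571, 9.1571, -8.5429, 0.5571, -10.2429
Σ(y_t−ȳ)(y_{t+3}−ȳ) = (65.5390) + (22.5776) + (2.5390) + (-93.7953) = -3.1398
Denominator Σ(y_t−ȳ)² = 341.0371
r_3 = -3.1398 / 341.0371 = -0.009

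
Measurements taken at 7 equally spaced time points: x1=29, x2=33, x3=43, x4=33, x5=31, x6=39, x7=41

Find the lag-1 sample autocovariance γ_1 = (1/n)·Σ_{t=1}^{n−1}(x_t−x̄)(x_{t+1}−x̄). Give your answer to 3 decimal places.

-0.945

Mean x̄ = (29 + 33 + 43 + 33 + 31 + 39 + 41)/7 = 35.5714
Σ_{t=1}^{6}(x_t−x̄)(x_{t+1}−x̄) = -6.6122
γ_1 = -6.6122 / 7 = -0.945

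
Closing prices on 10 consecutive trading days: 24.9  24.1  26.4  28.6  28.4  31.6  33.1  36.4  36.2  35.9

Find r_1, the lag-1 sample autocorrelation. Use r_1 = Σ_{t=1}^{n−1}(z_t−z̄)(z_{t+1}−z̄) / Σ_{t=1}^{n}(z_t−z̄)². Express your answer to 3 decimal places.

0.765

Mean z̄ = (24.9 + 24.1 + 26.4 + 28.6 + 28.4 + 31.6 + 33.1 + 36.4 + 36.2 + 35.9)/10 = 30.5600
Numerator Σ_{t=1}^{9}(z_t−z̄)(z_{t+1}−z̄) = 154.1084
Denominator Σ(z_t−z̄)² = 201.5440
r_1 = 154.1084 / 201.5440 = 0.765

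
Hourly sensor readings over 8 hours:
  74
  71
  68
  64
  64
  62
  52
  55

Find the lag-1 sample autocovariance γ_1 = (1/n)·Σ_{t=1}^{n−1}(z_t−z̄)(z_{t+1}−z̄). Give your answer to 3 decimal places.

Mean z̄ = (74 + 71 + 68 + 64 + 64 + 62 + 52 + 55)/8 = 63.7500
Deviations: 10.2500, 7.2500, 4.2500, 0.2500, 0.2500, -1.7500, -11.7500, -8.7500
Σ_{t=1}^{7}(z_t−z̄)(z_{t+1}−z̄) = 229.1875
γ_1 = 229.1875 / 8 = 28.648

28.648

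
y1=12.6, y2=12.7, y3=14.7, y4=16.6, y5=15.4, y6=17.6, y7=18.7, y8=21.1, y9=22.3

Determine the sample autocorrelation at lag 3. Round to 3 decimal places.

Mean ȳ = (12.6 + 12.7 + 14.7 + 16.6 + 15.4 + 17.6 + 18.7 + 21.1 + 22.3)/9 = 16.8556
Numerator Σ_{t=1}^{6}(y_t−ȳ)(y_{t+3}−ȳ) = 2.9352
Denominator Σ(y_t−ȳ)² = 93.8222
r_3 = 2.9352 / 93.8222 = 0.031

0.031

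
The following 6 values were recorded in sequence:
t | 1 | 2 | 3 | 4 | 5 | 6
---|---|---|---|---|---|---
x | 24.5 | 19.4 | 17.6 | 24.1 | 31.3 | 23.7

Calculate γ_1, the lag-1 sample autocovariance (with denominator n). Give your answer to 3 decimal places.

Mean x̄ = (24.5 + 19.4 + 17.6 + 24.1 + 31.3 + 23.7)/6 = 23.4333
Deviations: 1.0667, -4.0333, -5.8333, 0.6667, 7.8667, 0.2667
Σ_{t=1}^{5}(x_t−x̄)(x_{t+1}−x̄) = 22.6789
γ_1 = 22.6789 / 6 = 3.780

3.780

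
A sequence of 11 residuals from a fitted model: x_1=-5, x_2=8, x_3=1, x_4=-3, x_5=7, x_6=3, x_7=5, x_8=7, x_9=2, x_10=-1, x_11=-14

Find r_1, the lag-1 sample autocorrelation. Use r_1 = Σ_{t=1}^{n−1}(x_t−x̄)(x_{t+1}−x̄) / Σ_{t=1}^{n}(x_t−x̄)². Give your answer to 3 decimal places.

0.033

Mean x̄ = (-5 + 8 + 1 − 3 + 7 + 3 + 5 + 7 + 2 − 1 − 14)/11 = 0.9091
Numerator Σ_{t=1}^{10}(x_t−x̄)(x_{t+1}−x̄) = 13.8099
Denominator Σ(x_t−x̄)² = 422.9091
r_1 = 13.8099 / 422.9091 = 0.033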